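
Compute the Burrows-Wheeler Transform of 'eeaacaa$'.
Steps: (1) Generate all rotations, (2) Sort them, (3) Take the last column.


Rotations (sorted):
  0: $eeaacaa -> last char: a
  1: a$eeaaca -> last char: a
  2: aa$eeaac -> last char: c
  3: aacaa$ee -> last char: e
  4: acaa$eea -> last char: a
  5: caa$eeaa -> last char: a
  6: eaacaa$e -> last char: e
  7: eeaacaa$ -> last char: $


BWT = aaceaae$


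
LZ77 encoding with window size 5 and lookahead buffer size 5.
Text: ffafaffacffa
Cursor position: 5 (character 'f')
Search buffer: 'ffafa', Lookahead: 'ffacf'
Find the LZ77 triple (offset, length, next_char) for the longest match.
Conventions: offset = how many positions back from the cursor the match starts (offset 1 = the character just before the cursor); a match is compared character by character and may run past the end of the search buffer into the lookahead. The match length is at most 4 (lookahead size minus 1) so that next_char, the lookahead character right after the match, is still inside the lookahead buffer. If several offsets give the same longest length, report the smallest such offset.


Try each offset into the search buffer:
  offset=1 (pos 4, char 'a'): match length 0
  offset=2 (pos 3, char 'f'): match length 1
  offset=3 (pos 2, char 'a'): match length 0
  offset=4 (pos 1, char 'f'): match length 1
  offset=5 (pos 0, char 'f'): match length 3
Longest match has length 3 at offset 5.
next_char = character at position 5 + 3 = 8 -> 'c'

Best match: offset=5, length=3 (matching 'ffa' starting at position 0)
LZ77 triple: (5, 3, 'c')


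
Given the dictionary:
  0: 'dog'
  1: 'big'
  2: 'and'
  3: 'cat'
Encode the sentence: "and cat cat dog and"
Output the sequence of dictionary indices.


Look up each word in the dictionary:
  'and' -> 2
  'cat' -> 3
  'cat' -> 3
  'dog' -> 0
  'and' -> 2

Encoded: [2, 3, 3, 0, 2]


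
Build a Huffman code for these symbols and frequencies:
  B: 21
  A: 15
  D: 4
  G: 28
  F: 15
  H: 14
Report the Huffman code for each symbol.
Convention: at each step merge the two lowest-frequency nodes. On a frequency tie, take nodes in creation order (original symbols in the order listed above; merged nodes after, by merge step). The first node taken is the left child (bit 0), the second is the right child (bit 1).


Huffman tree construction:
Step 1: Merge D(4) + H(14) = 18
Step 2: Merge A(15) + F(15) = 30
Step 3: Merge (D+H)(18) + B(21) = 39
Step 4: Merge G(28) + (A+F)(30) = 58
Step 5: Merge ((D+H)+B)(39) + (G+(A+F))(58) = 97
Read each symbol's code off the tree from the root (left child = 0, right child = 1).

Codes:
  B: 01 (length 2)
  A: 110 (length 3)
  D: 000 (length 3)
  G: 10 (length 2)
  F: 111 (length 3)
  H: 001 (length 3)
Average code length: 242/97 = 2.4948 bits/symbol


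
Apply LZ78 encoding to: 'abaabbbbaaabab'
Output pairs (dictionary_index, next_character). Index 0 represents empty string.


LZ78 encoding steps:
Dictionary: {0: ''}
Step 1: w='' (idx 0), next='a' -> output (0, 'a'), add 'a' as idx 1
Step 2: w='' (idx 0), next='b' -> output (0, 'b'), add 'b' as idx 2
Step 3: w='a' (idx 1), next='a' -> output (1, 'a'), add 'aa' as idx 3
Step 4: w='b' (idx 2), next='b' -> output (2, 'b'), add 'bb' as idx 4
Step 5: w='bb' (idx 4), next='a' -> output (4, 'a'), add 'bba' as idx 5
Step 6: w='aa' (idx 3), next='b' -> output (3, 'b'), add 'aab' as idx 6
Step 7: w='a' (idx 1), next='b' -> output (1, 'b'), add 'ab' as idx 7


Encoded: [(0, 'a'), (0, 'b'), (1, 'a'), (2, 'b'), (4, 'a'), (3, 'b'), (1, 'b')]


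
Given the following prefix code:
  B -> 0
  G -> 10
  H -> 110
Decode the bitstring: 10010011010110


Decoding step by step:
Bits 10 -> G
Bits 0 -> B
Bits 10 -> G
Bits 0 -> B
Bits 110 -> H
Bits 10 -> G
Bits 110 -> H


Decoded message: GBGBHGH


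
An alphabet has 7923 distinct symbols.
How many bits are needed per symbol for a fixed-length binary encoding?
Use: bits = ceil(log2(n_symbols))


log2(7923) = 12.9518
Bracket: 2^12 = 4096 < 7923 <= 2^13 = 8192
So ceil(log2(7923)) = 13

bits = ceil(log2(7923)) = ceil(12.9518) = 13 bits


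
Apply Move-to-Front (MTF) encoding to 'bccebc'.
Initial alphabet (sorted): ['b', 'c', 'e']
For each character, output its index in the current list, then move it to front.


MTF encoding:
'b': index 0 in ['b', 'c', 'e'] -> ['b', 'c', 'e']
'c': index 1 in ['b', 'c', 'e'] -> ['c', 'b', 'e']
'c': index 0 in ['c', 'b', 'e'] -> ['c', 'b', 'e']
'e': index 2 in ['c', 'b', 'e'] -> ['e', 'c', 'b']
'b': index 2 in ['e', 'c', 'b'] -> ['b', 'e', 'c']
'c': index 2 in ['b', 'e', 'c'] -> ['c', 'b', 'e']


Output: [0, 1, 0, 2, 2, 2]


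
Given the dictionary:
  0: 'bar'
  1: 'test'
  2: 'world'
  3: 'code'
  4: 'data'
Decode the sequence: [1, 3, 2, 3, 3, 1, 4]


Look up each index in the dictionary:
  1 -> 'test'
  3 -> 'code'
  2 -> 'world'
  3 -> 'code'
  3 -> 'code'
  1 -> 'test'
  4 -> 'data'

Decoded: "test code world code code test data"


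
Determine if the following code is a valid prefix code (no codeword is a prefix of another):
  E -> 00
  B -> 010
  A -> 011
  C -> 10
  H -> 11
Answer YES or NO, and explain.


Checking each pair (does one codeword prefix another?):
  E='00' vs B='010': no prefix
  E='00' vs A='011': no prefix
  E='00' vs C='10': no prefix
  E='00' vs H='11': no prefix
  B='010' vs E='00': no prefix
  B='010' vs A='011': no prefix
  B='010' vs C='10': no prefix
  B='010' vs H='11': no prefix
  A='011' vs E='00': no prefix
  A='011' vs B='010': no prefix
  A='011' vs C='10': no prefix
  A='011' vs H='11': no prefix
  C='10' vs E='00': no prefix
  C='10' vs B='010': no prefix
  C='10' vs A='011': no prefix
  C='10' vs H='11': no prefix
  H='11' vs E='00': no prefix
  H='11' vs B='010': no prefix
  H='11' vs A='011': no prefix
  H='11' vs C='10': no prefix
No violation found over all pairs.

YES -- this is a valid prefix code. No codeword is a prefix of any other codeword.


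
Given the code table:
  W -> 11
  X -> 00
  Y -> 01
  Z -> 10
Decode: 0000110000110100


Decoding:
00 -> X
00 -> X
11 -> W
00 -> X
00 -> X
11 -> W
01 -> Y
00 -> X


Result: XXWXXWYX


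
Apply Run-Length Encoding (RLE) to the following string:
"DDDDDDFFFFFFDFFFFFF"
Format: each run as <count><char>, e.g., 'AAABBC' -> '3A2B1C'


Scanning runs left to right:
  i=0: run of 'D' x 6 -> '6D'
  i=6: run of 'F' x 6 -> '6F'
  i=12: run of 'D' x 1 -> '1D'
  i=13: run of 'F' x 6 -> '6F'

RLE = 6D6F1D6F


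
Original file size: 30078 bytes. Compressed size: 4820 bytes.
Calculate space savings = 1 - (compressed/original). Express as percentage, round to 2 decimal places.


ratio = compressed/original = 4820/30078 = 0.16025
savings = 1 - ratio = 1 - 0.16025 = 0.83975
as a percentage: 0.83975 * 100 = 83.97%

Space savings = 1 - 4820/30078 = 83.97%


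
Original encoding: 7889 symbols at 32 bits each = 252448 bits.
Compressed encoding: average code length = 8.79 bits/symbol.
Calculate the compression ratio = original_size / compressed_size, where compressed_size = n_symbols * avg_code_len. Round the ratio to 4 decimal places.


original_size = n_symbols * orig_bits = 7889 * 32 = 252448 bits
compressed_size = n_symbols * avg_code_len = 7889 * 8.79 = 69344.31 bits
ratio = original_size / compressed_size = 252448 / 69344.31 = 3.6405

Compression ratio = 3.6405


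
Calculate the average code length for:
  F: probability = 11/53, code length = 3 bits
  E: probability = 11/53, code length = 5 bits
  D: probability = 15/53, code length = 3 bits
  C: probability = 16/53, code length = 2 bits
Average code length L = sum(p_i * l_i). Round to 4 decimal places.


Weighted contributions p_i * l_i:
  F: (11/53) * 3 = 33/53
  E: (11/53) * 5 = 55/53
  D: (15/53) * 3 = 45/53
  C: (16/53) * 2 = 32/53
Sum = (33 + 55 + 45 + 32)/53 = 165/53

L = 165/53 = 3.1132 bits/symbol


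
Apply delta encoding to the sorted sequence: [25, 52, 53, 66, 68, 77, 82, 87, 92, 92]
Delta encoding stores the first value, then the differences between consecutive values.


First value: 25
Deltas:
  52 - 25 = 27
  53 - 52 = 1
  66 - 53 = 13
  68 - 66 = 2
  77 - 68 = 9
  82 - 77 = 5
  87 - 82 = 5
  92 - 87 = 5
  92 - 92 = 0


Delta encoded: [25, 27, 1, 13, 2, 9, 5, 5, 5, 0]


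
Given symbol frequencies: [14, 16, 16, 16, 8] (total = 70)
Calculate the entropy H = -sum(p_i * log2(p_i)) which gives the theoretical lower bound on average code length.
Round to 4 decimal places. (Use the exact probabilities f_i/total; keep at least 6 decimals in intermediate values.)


Per-symbol terms -p_i * log2(p_i) with p_i = f_i/70:
  p = 14/70 = 0.200000: log2(p) = -2.321928, -p*log2(p) = 0.464386
  p = 16/70 = 0.228571: log2(p) = -2.129283, -p*log2(p) = 0.486693
  p = 16/70 = 0.228571: log2(p) = -2.129283, -p*log2(p) = 0.486693
  p = 16/70 = 0.228571: log2(p) = -2.129283, -p*log2(p) = 0.486693
  p = 8/70 = 0.114286: log2(p) = -3.129283, -p*log2(p) = 0.357632
H = 0.464386 + 0.486693 + 0.486693 + 0.486693 + 0.357632 = 2.282097

H = 2.2821 bits/symbol


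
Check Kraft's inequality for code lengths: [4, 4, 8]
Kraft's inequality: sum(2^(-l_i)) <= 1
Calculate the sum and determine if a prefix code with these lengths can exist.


Sum = 2^(-4) + 2^(-4) + 2^(-8)
    = 0.0625 + 0.0625 + 0.00390625
    = 33/256 = 0.12890625
Since 0.12890625 <= 1, Kraft's inequality IS satisfied.
A prefix code with these lengths CAN exist.

Kraft sum = 0.12890625. Satisfied.


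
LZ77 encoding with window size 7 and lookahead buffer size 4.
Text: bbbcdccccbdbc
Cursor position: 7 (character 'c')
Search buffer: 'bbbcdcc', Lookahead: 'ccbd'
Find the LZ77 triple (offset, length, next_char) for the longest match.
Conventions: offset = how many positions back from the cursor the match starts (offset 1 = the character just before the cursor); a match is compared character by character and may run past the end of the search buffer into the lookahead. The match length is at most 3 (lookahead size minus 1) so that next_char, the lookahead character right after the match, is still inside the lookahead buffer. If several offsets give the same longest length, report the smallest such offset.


Try each offset into the search buffer:
  offset=1 (pos 6, char 'c'): match length 2
  offset=2 (pos 5, char 'c'): match length 2
  offset=3 (pos 4, char 'd'): match length 0
  offset=4 (pos 3, char 'c'): match length 1
  offset=5 (pos 2, char 'b'): match length 0
  offset=6 (pos 1, char 'b'): match length 0
  offset=7 (pos 0, char 'b'): match length 0
Longest match has length 2, found at offsets 1, 2; take the smallest, offset 1.
next_char = character at position 7 + 2 = 9 -> 'b'

Best match: offset=1, length=2 (matching 'cc' starting at position 6)
LZ77 triple: (1, 2, 'b')


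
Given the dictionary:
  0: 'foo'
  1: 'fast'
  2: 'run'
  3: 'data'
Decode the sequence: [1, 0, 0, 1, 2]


Look up each index in the dictionary:
  1 -> 'fast'
  0 -> 'foo'
  0 -> 'foo'
  1 -> 'fast'
  2 -> 'run'

Decoded: "fast foo foo fast run"


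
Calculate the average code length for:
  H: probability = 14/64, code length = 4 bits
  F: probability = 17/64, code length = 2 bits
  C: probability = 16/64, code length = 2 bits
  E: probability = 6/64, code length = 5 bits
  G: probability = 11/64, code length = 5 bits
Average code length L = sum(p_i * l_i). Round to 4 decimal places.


Weighted contributions p_i * l_i:
  H: (14/64) * 4 = 56/64
  F: (17/64) * 2 = 34/64
  C: (16/64) * 2 = 32/64
  E: (6/64) * 5 = 30/64
  G: (11/64) * 5 = 55/64
Sum = (56 + 34 + 32 + 30 + 55)/64 = 207/64

L = 207/64 = 3.2344 bits/symbol


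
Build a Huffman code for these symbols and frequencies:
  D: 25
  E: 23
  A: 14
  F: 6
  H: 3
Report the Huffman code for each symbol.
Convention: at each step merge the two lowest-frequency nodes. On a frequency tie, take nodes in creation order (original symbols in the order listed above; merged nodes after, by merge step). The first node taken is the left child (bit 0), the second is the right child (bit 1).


Huffman tree construction:
Step 1: Merge H(3) + F(6) = 9
Step 2: Merge (H+F)(9) + A(14) = 23
Step 3: Merge E(23) + ((H+F)+A)(23) = 46
Step 4: Merge D(25) + (E+((H+F)+A))(46) = 71
Read each symbol's code off the tree from the root (left child = 0, right child = 1).

Codes:
  D: 0 (length 1)
  E: 10 (length 2)
  A: 111 (length 3)
  F: 1101 (length 4)
  H: 1100 (length 4)
Average code length: 149/71 = 2.0986 bits/symbol


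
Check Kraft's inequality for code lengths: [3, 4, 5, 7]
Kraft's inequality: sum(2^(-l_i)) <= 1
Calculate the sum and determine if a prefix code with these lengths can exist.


Sum = 2^(-3) + 2^(-4) + 2^(-5) + 2^(-7)
    = 0.125 + 0.0625 + 0.03125 + 0.0078125
    = 29/128 = 0.2265625
Since 0.2265625 <= 1, Kraft's inequality IS satisfied.
A prefix code with these lengths CAN exist.

Kraft sum = 0.2265625. Satisfied.


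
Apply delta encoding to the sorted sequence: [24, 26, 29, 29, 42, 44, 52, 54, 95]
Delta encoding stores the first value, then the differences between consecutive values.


First value: 24
Deltas:
  26 - 24 = 2
  29 - 26 = 3
  29 - 29 = 0
  42 - 29 = 13
  44 - 42 = 2
  52 - 44 = 8
  54 - 52 = 2
  95 - 54 = 41


Delta encoded: [24, 2, 3, 0, 13, 2, 8, 2, 41]


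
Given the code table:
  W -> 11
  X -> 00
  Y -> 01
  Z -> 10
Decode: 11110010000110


Decoding:
11 -> W
11 -> W
00 -> X
10 -> Z
00 -> X
01 -> Y
10 -> Z


Result: WWXZXYZ


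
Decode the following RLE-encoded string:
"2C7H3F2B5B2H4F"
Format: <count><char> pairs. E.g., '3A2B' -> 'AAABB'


Expanding each <count><char> pair:
  2C -> 'CC'
  7H -> 'HHHHHHH'
  3F -> 'FFF'
  2B -> 'BB'
  5B -> 'BBBBB'
  2H -> 'HH'
  4F -> 'FFFF'

Decoded = CCHHHHHHHFFFBBBBBBBHHFFFF


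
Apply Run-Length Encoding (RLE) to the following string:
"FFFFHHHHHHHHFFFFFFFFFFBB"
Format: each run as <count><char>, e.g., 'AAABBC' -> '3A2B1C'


Scanning runs left to right:
  i=0: run of 'F' x 4 -> '4F'
  i=4: run of 'H' x 8 -> '8H'
  i=12: run of 'F' x 10 -> '10F'
  i=22: run of 'B' x 2 -> '2B'

RLE = 4F8H10F2B


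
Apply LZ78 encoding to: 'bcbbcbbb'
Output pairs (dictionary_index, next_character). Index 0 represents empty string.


LZ78 encoding steps:
Dictionary: {0: ''}
Step 1: w='' (idx 0), next='b' -> output (0, 'b'), add 'b' as idx 1
Step 2: w='' (idx 0), next='c' -> output (0, 'c'), add 'c' as idx 2
Step 3: w='b' (idx 1), next='b' -> output (1, 'b'), add 'bb' as idx 3
Step 4: w='c' (idx 2), next='b' -> output (2, 'b'), add 'cb' as idx 4
Step 5: w='bb' (idx 3), end of input -> output (3, '')


Encoded: [(0, 'b'), (0, 'c'), (1, 'b'), (2, 'b'), (3, '')]


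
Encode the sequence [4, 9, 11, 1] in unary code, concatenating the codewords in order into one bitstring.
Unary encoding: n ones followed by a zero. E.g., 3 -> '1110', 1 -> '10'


Encode each number as n ones followed by a terminating 0:
  4 -> 11110 (5 bits)
  9 -> 1111111110 (10 bits)
  11 -> 111111111110 (12 bits)
  1 -> 10 (2 bits)
Total length = 5 + 10 + 12 + 2 = 29 bits.

Unary([4, 9, 11, 1]) = 11110111111111011111111111010 (29 bits)


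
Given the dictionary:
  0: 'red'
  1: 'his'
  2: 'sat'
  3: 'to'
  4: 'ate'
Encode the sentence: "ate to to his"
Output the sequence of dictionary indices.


Look up each word in the dictionary:
  'ate' -> 4
  'to' -> 3
  'to' -> 3
  'his' -> 1

Encoded: [4, 3, 3, 1]


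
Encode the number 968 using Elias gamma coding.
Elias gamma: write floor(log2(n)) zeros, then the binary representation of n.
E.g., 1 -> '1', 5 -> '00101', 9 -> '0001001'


num_bits = floor(log2(968)) + 1 = 10
leading_zeros = num_bits - 1 = 9
binary(968) = 1111001000

Elias gamma(968) = '000000000' + '1111001000' = 0000000001111001000 (19 bits)


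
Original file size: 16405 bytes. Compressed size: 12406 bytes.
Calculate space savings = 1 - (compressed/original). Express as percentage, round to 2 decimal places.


ratio = compressed/original = 12406/16405 = 0.756233
savings = 1 - ratio = 1 - 0.756233 = 0.243767
as a percentage: 0.243767 * 100 = 24.38%

Space savings = 1 - 12406/16405 = 24.38%


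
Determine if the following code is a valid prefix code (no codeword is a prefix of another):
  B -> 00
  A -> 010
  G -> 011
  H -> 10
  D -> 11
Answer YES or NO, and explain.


Checking each pair (does one codeword prefix another?):
  B='00' vs A='010': no prefix
  B='00' vs G='011': no prefix
  B='00' vs H='10': no prefix
  B='00' vs D='11': no prefix
  A='010' vs B='00': no prefix
  A='010' vs G='011': no prefix
  A='010' vs H='10': no prefix
  A='010' vs D='11': no prefix
  G='011' vs B='00': no prefix
  G='011' vs A='010': no prefix
  G='011' vs H='10': no prefix
  G='011' vs D='11': no prefix
  H='10' vs B='00': no prefix
  H='10' vs A='010': no prefix
  H='10' vs G='011': no prefix
  H='10' vs D='11': no prefix
  D='11' vs B='00': no prefix
  D='11' vs A='010': no prefix
  D='11' vs G='011': no prefix
  D='11' vs H='10': no prefix
No violation found over all pairs.

YES -- this is a valid prefix code. No codeword is a prefix of any other codeword.


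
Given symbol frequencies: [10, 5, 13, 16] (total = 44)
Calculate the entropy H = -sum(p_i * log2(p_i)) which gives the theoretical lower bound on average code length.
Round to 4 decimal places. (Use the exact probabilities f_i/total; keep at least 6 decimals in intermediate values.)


Per-symbol terms -p_i * log2(p_i) with p_i = f_i/44:
  p = 10/44 = 0.227273: log2(p) = -2.137504, -p*log2(p) = 0.485796
  p = 5/44 = 0.113636: log2(p) = -3.137504, -p*log2(p) = 0.356534
  p = 13/44 = 0.295455: log2(p) = -1.758992, -p*log2(p) = 0.519702
  p = 16/44 = 0.363636: log2(p) = -1.459432, -p*log2(p) = 0.530702
H = 0.485796 + 0.356534 + 0.519702 + 0.530702 = 1.892734

H = 1.8927 bits/symbol


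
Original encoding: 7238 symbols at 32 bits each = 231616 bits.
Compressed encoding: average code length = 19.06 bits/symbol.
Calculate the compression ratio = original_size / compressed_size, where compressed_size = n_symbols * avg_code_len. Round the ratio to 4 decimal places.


original_size = n_symbols * orig_bits = 7238 * 32 = 231616 bits
compressed_size = n_symbols * avg_code_len = 7238 * 19.06 = 137956.28 bits
ratio = original_size / compressed_size = 231616 / 137956.28 = 1.6789

Compression ratio = 1.6789


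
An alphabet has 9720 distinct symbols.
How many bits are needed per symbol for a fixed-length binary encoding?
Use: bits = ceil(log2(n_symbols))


log2(9720) = 13.2467
Bracket: 2^13 = 8192 < 9720 <= 2^14 = 16384
So ceil(log2(9720)) = 14

bits = ceil(log2(9720)) = ceil(13.2467) = 14 bits


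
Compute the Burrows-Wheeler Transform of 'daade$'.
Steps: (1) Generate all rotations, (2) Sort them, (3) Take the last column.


Rotations (sorted):
  0: $daade -> last char: e
  1: aade$d -> last char: d
  2: ade$da -> last char: a
  3: daade$ -> last char: $
  4: de$daa -> last char: a
  5: e$daad -> last char: d


BWT = eda$ad


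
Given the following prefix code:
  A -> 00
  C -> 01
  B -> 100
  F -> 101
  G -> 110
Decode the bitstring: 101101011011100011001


Decoding step by step:
Bits 101 -> F
Bits 101 -> F
Bits 01 -> C
Bits 101 -> F
Bits 110 -> G
Bits 00 -> A
Bits 110 -> G
Bits 01 -> C


Decoded message: FFCFGAGC


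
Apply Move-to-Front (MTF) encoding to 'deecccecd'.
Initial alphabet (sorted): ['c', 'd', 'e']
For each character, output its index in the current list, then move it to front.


MTF encoding:
'd': index 1 in ['c', 'd', 'e'] -> ['d', 'c', 'e']
'e': index 2 in ['d', 'c', 'e'] -> ['e', 'd', 'c']
'e': index 0 in ['e', 'd', 'c'] -> ['e', 'd', 'c']
'c': index 2 in ['e', 'd', 'c'] -> ['c', 'e', 'd']
'c': index 0 in ['c', 'e', 'd'] -> ['c', 'e', 'd']
'c': index 0 in ['c', 'e', 'd'] -> ['c', 'e', 'd']
'e': index 1 in ['c', 'e', 'd'] -> ['e', 'c', 'd']
'c': index 1 in ['e', 'c', 'd'] -> ['c', 'e', 'd']
'd': index 2 in ['c', 'e', 'd'] -> ['d', 'c', 'e']


Output: [1, 2, 0, 2, 0, 0, 1, 1, 2]


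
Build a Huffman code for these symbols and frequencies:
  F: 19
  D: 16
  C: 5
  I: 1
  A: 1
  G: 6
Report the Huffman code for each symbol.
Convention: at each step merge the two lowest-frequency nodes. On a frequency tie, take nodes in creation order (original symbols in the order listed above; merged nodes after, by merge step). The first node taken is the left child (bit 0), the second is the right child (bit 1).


Huffman tree construction:
Step 1: Merge I(1) + A(1) = 2
Step 2: Merge (I+A)(2) + C(5) = 7
Step 3: Merge G(6) + ((I+A)+C)(7) = 13
Step 4: Merge (G+((I+A)+C))(13) + D(16) = 29
Step 5: Merge F(19) + ((G+((I+A)+C))+D)(29) = 48
Read each symbol's code off the tree from the root (left child = 0, right child = 1).

Codes:
  F: 0 (length 1)
  D: 11 (length 2)
  C: 1011 (length 4)
  I: 10100 (length 5)
  A: 10101 (length 5)
  G: 100 (length 3)
Average code length: 99/48 = 2.0625 bits/symbol


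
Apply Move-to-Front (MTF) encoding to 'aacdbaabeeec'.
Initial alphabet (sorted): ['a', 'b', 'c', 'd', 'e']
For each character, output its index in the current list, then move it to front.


MTF encoding:
'a': index 0 in ['a', 'b', 'c', 'd', 'e'] -> ['a', 'b', 'c', 'd', 'e']
'a': index 0 in ['a', 'b', 'c', 'd', 'e'] -> ['a', 'b', 'c', 'd', 'e']
'c': index 2 in ['a', 'b', 'c', 'd', 'e'] -> ['c', 'a', 'b', 'd', 'e']
'd': index 3 in ['c', 'a', 'b', 'd', 'e'] -> ['d', 'c', 'a', 'b', 'e']
'b': index 3 in ['d', 'c', 'a', 'b', 'e'] -> ['b', 'd', 'c', 'a', 'e']
'a': index 3 in ['b', 'd', 'c', 'a', 'e'] -> ['a', 'b', 'd', 'c', 'e']
'a': index 0 in ['a', 'b', 'd', 'c', 'e'] -> ['a', 'b', 'd', 'c', 'e']
'b': index 1 in ['a', 'b', 'd', 'c', 'e'] -> ['b', 'a', 'd', 'c', 'e']
'e': index 4 in ['b', 'a', 'd', 'c', 'e'] -> ['e', 'b', 'a', 'd', 'c']
'e': index 0 in ['e', 'b', 'a', 'd', 'c'] -> ['e', 'b', 'a', 'd', 'c']
'e': index 0 in ['e', 'b', 'a', 'd', 'c'] -> ['e', 'b', 'a', 'd', 'c']
'c': index 4 in ['e', 'b', 'a', 'd', 'c'] -> ['c', 'e', 'b', 'a', 'd']


Output: [0, 0, 2, 3, 3, 3, 0, 1, 4, 0, 0, 4]


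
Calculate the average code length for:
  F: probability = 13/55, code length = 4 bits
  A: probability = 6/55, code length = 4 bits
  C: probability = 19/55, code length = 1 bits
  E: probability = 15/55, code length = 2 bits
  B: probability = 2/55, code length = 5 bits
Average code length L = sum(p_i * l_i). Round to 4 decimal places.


Weighted contributions p_i * l_i:
  F: (13/55) * 4 = 52/55
  A: (6/55) * 4 = 24/55
  C: (19/55) * 1 = 19/55
  E: (15/55) * 2 = 30/55
  B: (2/55) * 5 = 10/55
Sum = (52 + 24 + 19 + 30 + 10)/55 = 135/55

L = 135/55 = 2.4545 bits/symbol


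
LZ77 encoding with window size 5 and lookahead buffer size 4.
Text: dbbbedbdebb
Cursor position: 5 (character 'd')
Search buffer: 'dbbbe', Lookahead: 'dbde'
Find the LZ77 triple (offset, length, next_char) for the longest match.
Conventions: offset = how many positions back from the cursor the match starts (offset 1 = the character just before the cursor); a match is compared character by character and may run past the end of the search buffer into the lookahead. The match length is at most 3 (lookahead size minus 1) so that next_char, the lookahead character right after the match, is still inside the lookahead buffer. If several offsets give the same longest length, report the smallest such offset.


Try each offset into the search buffer:
  offset=1 (pos 4, char 'e'): match length 0
  offset=2 (pos 3, char 'b'): match length 0
  offset=3 (pos 2, char 'b'): match length 0
  offset=4 (pos 1, char 'b'): match length 0
  offset=5 (pos 0, char 'd'): match length 2
Longest match has length 2 at offset 5.
next_char = character at position 5 + 2 = 7 -> 'd'

Best match: offset=5, length=2 (matching 'db' starting at position 0)
LZ77 triple: (5, 2, 'd')


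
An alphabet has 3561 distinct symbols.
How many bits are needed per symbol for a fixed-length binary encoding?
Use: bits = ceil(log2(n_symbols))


log2(3561) = 11.7981
Bracket: 2^11 = 2048 < 3561 <= 2^12 = 4096
So ceil(log2(3561)) = 12

bits = ceil(log2(3561)) = ceil(11.7981) = 12 bits


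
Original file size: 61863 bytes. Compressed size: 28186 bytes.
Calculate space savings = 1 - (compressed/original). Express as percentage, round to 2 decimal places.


ratio = compressed/original = 28186/61863 = 0.45562
savings = 1 - ratio = 1 - 0.45562 = 0.54438
as a percentage: 0.54438 * 100 = 54.44%

Space savings = 1 - 28186/61863 = 54.44%


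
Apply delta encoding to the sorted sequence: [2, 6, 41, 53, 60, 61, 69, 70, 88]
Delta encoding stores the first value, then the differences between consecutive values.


First value: 2
Deltas:
  6 - 2 = 4
  41 - 6 = 35
  53 - 41 = 12
  60 - 53 = 7
  61 - 60 = 1
  69 - 61 = 8
  70 - 69 = 1
  88 - 70 = 18


Delta encoded: [2, 4, 35, 12, 7, 1, 8, 1, 18]


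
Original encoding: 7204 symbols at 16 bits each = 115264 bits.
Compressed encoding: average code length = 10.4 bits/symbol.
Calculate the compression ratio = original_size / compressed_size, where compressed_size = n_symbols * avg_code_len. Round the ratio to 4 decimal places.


original_size = n_symbols * orig_bits = 7204 * 16 = 115264 bits
compressed_size = n_symbols * avg_code_len = 7204 * 10.4 = 74921.6 bits
ratio = original_size / compressed_size = 115264 / 74921.6 = 1.5385

Compression ratio = 1.5385


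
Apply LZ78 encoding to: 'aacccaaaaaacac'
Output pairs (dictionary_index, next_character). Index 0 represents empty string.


LZ78 encoding steps:
Dictionary: {0: ''}
Step 1: w='' (idx 0), next='a' -> output (0, 'a'), add 'a' as idx 1
Step 2: w='a' (idx 1), next='c' -> output (1, 'c'), add 'ac' as idx 2
Step 3: w='' (idx 0), next='c' -> output (0, 'c'), add 'c' as idx 3
Step 4: w='c' (idx 3), next='a' -> output (3, 'a'), add 'ca' as idx 4
Step 5: w='a' (idx 1), next='a' -> output (1, 'a'), add 'aa' as idx 5
Step 6: w='aa' (idx 5), next='a' -> output (5, 'a'), add 'aaa' as idx 6
Step 7: w='ca' (idx 4), next='c' -> output (4, 'c'), add 'cac' as idx 7


Encoded: [(0, 'a'), (1, 'c'), (0, 'c'), (3, 'a'), (1, 'a'), (5, 'a'), (4, 'c')]


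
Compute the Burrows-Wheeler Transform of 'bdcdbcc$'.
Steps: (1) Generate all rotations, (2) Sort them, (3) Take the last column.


Rotations (sorted):
  0: $bdcdbcc -> last char: c
  1: bcc$bdcd -> last char: d
  2: bdcdbcc$ -> last char: $
  3: c$bdcdbc -> last char: c
  4: cc$bdcdb -> last char: b
  5: cdbcc$bd -> last char: d
  6: dbcc$bdc -> last char: c
  7: dcdbcc$b -> last char: b


BWT = cd$cbdcb


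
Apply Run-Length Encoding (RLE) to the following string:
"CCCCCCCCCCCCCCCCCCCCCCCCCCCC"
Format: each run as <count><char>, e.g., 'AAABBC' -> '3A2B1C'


Scanning runs left to right:
  i=0: run of 'C' x 28 -> '28C'

RLE = 28C


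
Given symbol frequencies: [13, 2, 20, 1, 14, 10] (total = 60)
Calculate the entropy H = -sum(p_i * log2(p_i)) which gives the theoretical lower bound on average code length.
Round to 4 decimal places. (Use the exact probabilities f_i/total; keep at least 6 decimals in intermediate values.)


Per-symbol terms -p_i * log2(p_i) with p_i = f_i/60:
  p = 13/60 = 0.216667: log2(p) = -2.206451, -p*log2(p) = 0.478064
  p = 2/60 = 0.033333: log2(p) = -4.906891, -p*log2(p) = 0.163563
  p = 20/60 = 0.333333: log2(p) = -1.584963, -p*log2(p) = 0.528321
  p = 1/60 = 0.016667: log2(p) = -5.906891, -p*log2(p) = 0.098448
  p = 14/60 = 0.233333: log2(p) = -2.099536, -p*log2(p) = 0.489892
  p = 10/60 = 0.166667: log2(p) = -2.584963, -p*log2(p) = 0.430827
H = 0.478064 + 0.163563 + 0.528321 + 0.098448 + 0.489892 + 0.430827 = 2.189115

H = 2.1891 bits/symbol


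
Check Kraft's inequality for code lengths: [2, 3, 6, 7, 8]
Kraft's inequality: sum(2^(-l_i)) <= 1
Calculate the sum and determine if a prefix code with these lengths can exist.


Sum = 2^(-2) + 2^(-3) + 2^(-6) + 2^(-7) + 2^(-8)
    = 0.25 + 0.125 + 0.015625 + 0.0078125 + 0.00390625
    = 103/256 = 0.40234375
Since 0.40234375 <= 1, Kraft's inequality IS satisfied.
A prefix code with these lengths CAN exist.

Kraft sum = 0.40234375. Satisfied.


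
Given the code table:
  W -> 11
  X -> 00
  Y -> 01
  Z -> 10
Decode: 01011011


Decoding:
01 -> Y
01 -> Y
10 -> Z
11 -> W


Result: YYZW


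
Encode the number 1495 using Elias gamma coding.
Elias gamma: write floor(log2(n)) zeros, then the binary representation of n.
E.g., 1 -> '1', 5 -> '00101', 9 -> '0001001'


num_bits = floor(log2(1495)) + 1 = 11
leading_zeros = num_bits - 1 = 10
binary(1495) = 10111010111

Elias gamma(1495) = '0000000000' + '10111010111' = 000000000010111010111 (21 bits)


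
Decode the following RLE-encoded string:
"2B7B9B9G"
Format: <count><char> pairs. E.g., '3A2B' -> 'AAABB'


Expanding each <count><char> pair:
  2B -> 'BB'
  7B -> 'BBBBBBB'
  9B -> 'BBBBBBBBB'
  9G -> 'GGGGGGGGG'

Decoded = BBBBBBBBBBBBBBBBBBGGGGGGGGG


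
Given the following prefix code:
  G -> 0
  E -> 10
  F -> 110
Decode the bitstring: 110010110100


Decoding step by step:
Bits 110 -> F
Bits 0 -> G
Bits 10 -> E
Bits 110 -> F
Bits 10 -> E
Bits 0 -> G


Decoded message: FGEFEG


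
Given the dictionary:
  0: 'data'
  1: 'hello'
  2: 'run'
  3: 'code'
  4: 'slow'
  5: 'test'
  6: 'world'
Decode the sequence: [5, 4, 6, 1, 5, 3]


Look up each index in the dictionary:
  5 -> 'test'
  4 -> 'slow'
  6 -> 'world'
  1 -> 'hello'
  5 -> 'test'
  3 -> 'code'

Decoded: "test slow world hello test code"


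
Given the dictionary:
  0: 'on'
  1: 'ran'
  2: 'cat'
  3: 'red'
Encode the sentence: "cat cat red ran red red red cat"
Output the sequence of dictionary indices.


Look up each word in the dictionary:
  'cat' -> 2
  'cat' -> 2
  'red' -> 3
  'ran' -> 1
  'red' -> 3
  'red' -> 3
  'red' -> 3
  'cat' -> 2

Encoded: [2, 2, 3, 1, 3, 3, 3, 2]


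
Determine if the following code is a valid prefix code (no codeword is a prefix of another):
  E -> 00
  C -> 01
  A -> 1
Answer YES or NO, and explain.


Checking each pair (does one codeword prefix another?):
  E='00' vs C='01': no prefix
  E='00' vs A='1': no prefix
  C='01' vs E='00': no prefix
  C='01' vs A='1': no prefix
  A='1' vs E='00': no prefix
  A='1' vs C='01': no prefix
No violation found over all pairs.

YES -- this is a valid prefix code. No codeword is a prefix of any other codeword.


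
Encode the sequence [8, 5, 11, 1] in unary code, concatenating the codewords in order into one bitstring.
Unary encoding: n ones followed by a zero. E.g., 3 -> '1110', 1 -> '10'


Encode each number as n ones followed by a terminating 0:
  8 -> 111111110 (9 bits)
  5 -> 111110 (6 bits)
  11 -> 111111111110 (12 bits)
  1 -> 10 (2 bits)
Total length = 9 + 6 + 12 + 2 = 29 bits.

Unary([8, 5, 11, 1]) = 11111111011111011111111111010 (29 bits)


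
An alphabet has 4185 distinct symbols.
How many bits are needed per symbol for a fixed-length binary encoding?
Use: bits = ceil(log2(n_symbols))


log2(4185) = 12.031
Bracket: 2^12 = 4096 < 4185 <= 2^13 = 8192
So ceil(log2(4185)) = 13

bits = ceil(log2(4185)) = ceil(12.031) = 13 bits


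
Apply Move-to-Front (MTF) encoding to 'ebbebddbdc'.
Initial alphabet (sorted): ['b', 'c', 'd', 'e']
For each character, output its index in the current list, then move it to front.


MTF encoding:
'e': index 3 in ['b', 'c', 'd', 'e'] -> ['e', 'b', 'c', 'd']
'b': index 1 in ['e', 'b', 'c', 'd'] -> ['b', 'e', 'c', 'd']
'b': index 0 in ['b', 'e', 'c', 'd'] -> ['b', 'e', 'c', 'd']
'e': index 1 in ['b', 'e', 'c', 'd'] -> ['e', 'b', 'c', 'd']
'b': index 1 in ['e', 'b', 'c', 'd'] -> ['b', 'e', 'c', 'd']
'd': index 3 in ['b', 'e', 'c', 'd'] -> ['d', 'b', 'e', 'c']
'd': index 0 in ['d', 'b', 'e', 'c'] -> ['d', 'b', 'e', 'c']
'b': index 1 in ['d', 'b', 'e', 'c'] -> ['b', 'd', 'e', 'c']
'd': index 1 in ['b', 'd', 'e', 'c'] -> ['d', 'b', 'e', 'c']
'c': index 3 in ['d', 'b', 'e', 'c'] -> ['c', 'd', 'b', 'e']


Output: [3, 1, 0, 1, 1, 3, 0, 1, 1, 3]


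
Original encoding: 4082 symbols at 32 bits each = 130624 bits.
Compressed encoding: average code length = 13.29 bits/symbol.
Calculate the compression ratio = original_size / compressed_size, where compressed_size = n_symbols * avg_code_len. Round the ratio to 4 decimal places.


original_size = n_symbols * orig_bits = 4082 * 32 = 130624 bits
compressed_size = n_symbols * avg_code_len = 4082 * 13.29 = 54249.78 bits
ratio = original_size / compressed_size = 130624 / 54249.78 = 2.4078

Compression ratio = 2.4078


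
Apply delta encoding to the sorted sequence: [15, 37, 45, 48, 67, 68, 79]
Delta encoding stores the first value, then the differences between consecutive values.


First value: 15
Deltas:
  37 - 15 = 22
  45 - 37 = 8
  48 - 45 = 3
  67 - 48 = 19
  68 - 67 = 1
  79 - 68 = 11


Delta encoded: [15, 22, 8, 3, 19, 1, 11]


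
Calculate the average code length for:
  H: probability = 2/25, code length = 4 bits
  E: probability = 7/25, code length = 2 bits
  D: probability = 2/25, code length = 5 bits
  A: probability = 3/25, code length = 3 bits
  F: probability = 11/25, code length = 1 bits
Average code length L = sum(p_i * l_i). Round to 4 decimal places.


Weighted contributions p_i * l_i:
  H: (2/25) * 4 = 8/25
  E: (7/25) * 2 = 14/25
  D: (2/25) * 5 = 10/25
  A: (3/25) * 3 = 9/25
  F: (11/25) * 1 = 11/25
Sum = (8 + 14 + 10 + 9 + 11)/25 = 52/25

L = 52/25 = 2.0800 bits/symbol


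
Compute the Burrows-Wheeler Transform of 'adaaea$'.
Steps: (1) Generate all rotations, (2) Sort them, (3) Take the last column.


Rotations (sorted):
  0: $adaaea -> last char: a
  1: a$adaae -> last char: e
  2: aaea$ad -> last char: d
  3: adaaea$ -> last char: $
  4: aea$ada -> last char: a
  5: daaea$a -> last char: a
  6: ea$adaa -> last char: a


BWT = aed$aaa


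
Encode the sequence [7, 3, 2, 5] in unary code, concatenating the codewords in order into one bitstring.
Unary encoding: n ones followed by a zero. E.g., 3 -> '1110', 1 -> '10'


Encode each number as n ones followed by a terminating 0:
  7 -> 11111110 (8 bits)
  3 -> 1110 (4 bits)
  2 -> 110 (3 bits)
  5 -> 111110 (6 bits)
Total length = 8 + 4 + 3 + 6 = 21 bits.

Unary([7, 3, 2, 5]) = 111111101110110111110 (21 bits)


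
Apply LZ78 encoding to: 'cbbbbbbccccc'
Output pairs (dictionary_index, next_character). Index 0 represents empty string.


LZ78 encoding steps:
Dictionary: {0: ''}
Step 1: w='' (idx 0), next='c' -> output (0, 'c'), add 'c' as idx 1
Step 2: w='' (idx 0), next='b' -> output (0, 'b'), add 'b' as idx 2
Step 3: w='b' (idx 2), next='b' -> output (2, 'b'), add 'bb' as idx 3
Step 4: w='bb' (idx 3), next='b' -> output (3, 'b'), add 'bbb' as idx 4
Step 5: w='c' (idx 1), next='c' -> output (1, 'c'), add 'cc' as idx 5
Step 6: w='cc' (idx 5), next='c' -> output (5, 'c'), add 'ccc' as idx 6


Encoded: [(0, 'c'), (0, 'b'), (2, 'b'), (3, 'b'), (1, 'c'), (5, 'c')]


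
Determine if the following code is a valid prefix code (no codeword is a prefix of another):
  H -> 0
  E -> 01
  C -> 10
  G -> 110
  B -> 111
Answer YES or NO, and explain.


Checking each pair (does one codeword prefix another?):
  H='0' vs E='01': prefix -- VIOLATION

NO -- this is NOT a valid prefix code. H (0) is a prefix of E (01).


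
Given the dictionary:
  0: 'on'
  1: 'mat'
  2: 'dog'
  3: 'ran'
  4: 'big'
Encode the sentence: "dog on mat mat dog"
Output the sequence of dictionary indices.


Look up each word in the dictionary:
  'dog' -> 2
  'on' -> 0
  'mat' -> 1
  'mat' -> 1
  'dog' -> 2

Encoded: [2, 0, 1, 1, 2]


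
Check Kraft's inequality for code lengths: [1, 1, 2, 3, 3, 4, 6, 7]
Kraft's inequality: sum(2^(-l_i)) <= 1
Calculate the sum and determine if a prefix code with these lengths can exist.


Sum = 2^(-1) + 2^(-1) + 2^(-2) + 2^(-3) + 2^(-3) + 2^(-4) + 2^(-6) + 2^(-7)
    = 0.5 + 0.5 + 0.25 + 0.125 + 0.125 + 0.0625 + 0.015625 + 0.0078125
    = 203/128 = 1.5859375
Since 1.5859375 > 1, Kraft's inequality is NOT satisfied.
A prefix code with these lengths CANNOT exist.

Kraft sum = 1.5859375. Not satisfied.


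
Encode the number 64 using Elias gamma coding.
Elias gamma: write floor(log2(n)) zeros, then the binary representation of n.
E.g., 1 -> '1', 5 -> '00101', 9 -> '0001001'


num_bits = floor(log2(64)) + 1 = 7
leading_zeros = num_bits - 1 = 6
binary(64) = 1000000

Elias gamma(64) = '000000' + '1000000' = 0000001000000 (13 bits)


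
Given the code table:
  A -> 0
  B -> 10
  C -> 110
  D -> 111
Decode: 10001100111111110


Decoding:
10 -> B
0 -> A
0 -> A
110 -> C
0 -> A
111 -> D
111 -> D
110 -> C


Result: BAACADDC


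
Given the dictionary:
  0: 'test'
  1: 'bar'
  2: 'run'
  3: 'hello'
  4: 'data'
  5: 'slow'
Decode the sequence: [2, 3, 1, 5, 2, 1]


Look up each index in the dictionary:
  2 -> 'run'
  3 -> 'hello'
  1 -> 'bar'
  5 -> 'slow'
  2 -> 'run'
  1 -> 'bar'

Decoded: "run hello bar slow run bar"


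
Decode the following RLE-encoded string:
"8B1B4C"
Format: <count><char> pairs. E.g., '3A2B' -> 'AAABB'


Expanding each <count><char> pair:
  8B -> 'BBBBBBBB'
  1B -> 'B'
  4C -> 'CCCC'

Decoded = BBBBBBBBBCCCC


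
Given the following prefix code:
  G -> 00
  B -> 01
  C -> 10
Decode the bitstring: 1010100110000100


Decoding step by step:
Bits 10 -> C
Bits 10 -> C
Bits 10 -> C
Bits 01 -> B
Bits 10 -> C
Bits 00 -> G
Bits 01 -> B
Bits 00 -> G


Decoded message: CCCBCGBG


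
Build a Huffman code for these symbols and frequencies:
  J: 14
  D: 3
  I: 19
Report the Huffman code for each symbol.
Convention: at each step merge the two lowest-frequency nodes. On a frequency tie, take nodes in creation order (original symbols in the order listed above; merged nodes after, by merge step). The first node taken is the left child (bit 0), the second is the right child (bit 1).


Huffman tree construction:
Step 1: Merge D(3) + J(14) = 17
Step 2: Merge (D+J)(17) + I(19) = 36
Read each symbol's code off the tree from the root (left child = 0, right child = 1).

Codes:
  J: 01 (length 2)
  D: 00 (length 2)
  I: 1 (length 1)
Average code length: 53/36 = 1.4722 bits/symbol


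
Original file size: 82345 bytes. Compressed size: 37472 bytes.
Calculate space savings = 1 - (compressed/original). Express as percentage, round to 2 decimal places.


ratio = compressed/original = 37472/82345 = 0.455061
savings = 1 - ratio = 1 - 0.455061 = 0.544939
as a percentage: 0.544939 * 100 = 54.49%

Space savings = 1 - 37472/82345 = 54.49%


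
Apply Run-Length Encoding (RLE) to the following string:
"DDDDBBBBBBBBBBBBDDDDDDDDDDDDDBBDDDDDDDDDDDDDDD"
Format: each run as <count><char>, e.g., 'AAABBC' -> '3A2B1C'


Scanning runs left to right:
  i=0: run of 'D' x 4 -> '4D'
  i=4: run of 'B' x 12 -> '12B'
  i=16: run of 'D' x 13 -> '13D'
  i=29: run of 'B' x 2 -> '2B'
  i=31: run of 'D' x 15 -> '15D'

RLE = 4D12B13D2B15D


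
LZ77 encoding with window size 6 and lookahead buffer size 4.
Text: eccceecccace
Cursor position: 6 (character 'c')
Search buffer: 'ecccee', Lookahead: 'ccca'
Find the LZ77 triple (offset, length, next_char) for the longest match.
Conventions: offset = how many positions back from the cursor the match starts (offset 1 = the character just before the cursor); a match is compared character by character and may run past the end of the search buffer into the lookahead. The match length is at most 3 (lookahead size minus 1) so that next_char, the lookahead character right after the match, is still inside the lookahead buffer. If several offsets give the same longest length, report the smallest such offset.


Try each offset into the search buffer:
  offset=1 (pos 5, char 'e'): match length 0
  offset=2 (pos 4, char 'e'): match length 0
  offset=3 (pos 3, char 'c'): match length 1
  offset=4 (pos 2, char 'c'): match length 2
  offset=5 (pos 1, char 'c'): match length 3
  offset=6 (pos 0, char 'e'): match length 0
Longest match has length 3 at offset 5.
next_char = character at position 6 + 3 = 9 -> 'a'

Best match: offset=5, length=3 (matching 'ccc' starting at position 1)
LZ77 triple: (5, 3, 'a')


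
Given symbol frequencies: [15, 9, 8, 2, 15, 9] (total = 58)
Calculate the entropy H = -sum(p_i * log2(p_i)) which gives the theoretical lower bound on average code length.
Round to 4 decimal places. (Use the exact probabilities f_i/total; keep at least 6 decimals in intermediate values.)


Per-symbol terms -p_i * log2(p_i) with p_i = f_i/58:
  p = 15/58 = 0.258621: log2(p) = -1.951090, -p*log2(p) = 0.504592
  p = 9/58 = 0.155172: log2(p) = -2.688056, -p*log2(p) = 0.417112
  p = 8/58 = 0.137931: log2(p) = -2.857981, -p*log2(p) = 0.394204
  p = 2/58 = 0.034483: log2(p) = -4.857981, -p*log2(p) = 0.167517
  p = 15/58 = 0.258621: log2(p) = -1.951090, -p*log2(p) = 0.504592
  p = 9/58 = 0.155172: log2(p) = -2.688056, -p*log2(p) = 0.417112
H = 0.504592 + 0.417112 + 0.394204 + 0.167517 + 0.504592 + 0.417112 = 2.405129

H = 2.4051 bits/symbol
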